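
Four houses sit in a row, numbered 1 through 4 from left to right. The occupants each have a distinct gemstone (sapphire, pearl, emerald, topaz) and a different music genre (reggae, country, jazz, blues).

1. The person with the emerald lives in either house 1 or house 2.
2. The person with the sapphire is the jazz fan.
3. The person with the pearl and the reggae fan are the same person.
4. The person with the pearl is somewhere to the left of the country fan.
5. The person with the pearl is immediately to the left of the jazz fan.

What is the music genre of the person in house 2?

reggae

The person with the emerald is narrowed to house 1 or 2; consider each.
Placing it in house 2 leads to a contradiction, so it's in house 1.
House 1 music genre: only blues fits.
So house 2 gets reggae for music genre.
From clue 3, the person with the pearl must be in house 2.
Clue 5: the jazz fan is in house 3.
House 4's music genre must be country (nothing else left).
Clue 2: the person with the sapphire is in house 3.
House 4 gemstone: only topaz fits.
So: house 1 = emerald/blues, house 2 = pearl/reggae, house 3 = sapphire/jazz, house 4 = topaz/country.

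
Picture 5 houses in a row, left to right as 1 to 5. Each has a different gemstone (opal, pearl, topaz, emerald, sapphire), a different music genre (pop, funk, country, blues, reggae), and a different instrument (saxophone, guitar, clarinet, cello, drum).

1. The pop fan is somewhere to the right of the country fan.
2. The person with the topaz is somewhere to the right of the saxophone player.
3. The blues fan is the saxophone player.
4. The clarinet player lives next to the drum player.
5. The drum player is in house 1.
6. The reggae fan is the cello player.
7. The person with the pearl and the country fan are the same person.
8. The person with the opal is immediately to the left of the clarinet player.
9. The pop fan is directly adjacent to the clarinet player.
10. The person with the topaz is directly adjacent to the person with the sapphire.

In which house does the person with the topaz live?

By clue 5, the drum player is in house 1.
From clue 4, the clarinet player must be in house 2.
Clue 8: the person with the opal is in house 1.
The pop fan is in house 3 (clue 9).
Clue 3: the blues fan is in house 4.
The saxophone player is in house 4 (clue 3).
Clue 7: the person with the pearl is in house 2.
By clue 7, the country fan is in house 2.
That leaves funk as the music genre for house 1.
House 5 music genre: only reggae fits.
That leaves guitar as the instrument for house 3.
So house 5 gets cello for instrument.
From clue 2, the person with the topaz must be in house 5.
Clue 10 places the person with the sapphire in house 4.
That leaves emerald as the gemstone for house 3.
So: house 1 = opal/funk/drum, house 2 = pearl/country/clarinet, house 3 = emerald/pop/guitar, house 4 = sapphire/blues/saxophone, house 5 = topaz/reggae/cello.

5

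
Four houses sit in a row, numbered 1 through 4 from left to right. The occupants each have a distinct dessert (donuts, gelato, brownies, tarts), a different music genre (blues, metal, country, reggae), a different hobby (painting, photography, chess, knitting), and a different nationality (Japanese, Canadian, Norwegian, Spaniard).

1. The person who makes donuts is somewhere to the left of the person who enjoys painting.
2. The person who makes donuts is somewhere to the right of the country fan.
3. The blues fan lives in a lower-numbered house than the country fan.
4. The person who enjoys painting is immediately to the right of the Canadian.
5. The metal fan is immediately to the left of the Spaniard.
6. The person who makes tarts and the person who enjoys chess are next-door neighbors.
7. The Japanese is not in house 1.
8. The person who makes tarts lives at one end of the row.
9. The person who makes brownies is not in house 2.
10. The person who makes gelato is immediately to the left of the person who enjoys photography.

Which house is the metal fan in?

The blues fan is in house 1 (clue 3).
From clue 3, the country fan must be in house 2.
The only music genre still possible for house 4 is reggae.
Clue 2 places the person who makes donuts in house 3.
By clue 5, the Spaniard is in house 4.
House 2 dessert: only gelato fits.
So house 3 gets metal for music genre.
That leaves knitting as the hobby for house 1.
So house 1 gets Norwegian for nationality.
From clue 1, the person who enjoys painting must be in house 4.
By clue 4, the Canadian is in house 3.
By clue 10, the person who enjoys photography is in house 3.
House 2's hobby must be chess (nothing else left).
So house 2 gets Japanese for nationality.
Clue 6: the person who makes tarts is in house 1.
So house 4 gets brownies for dessert.
So: house 1 = tarts/blues/knitting/Norwegian, house 2 = gelato/country/chess/Japanese, house 3 = donuts/metal/photography/Canadian, house 4 = brownies/reggae/painting/Spaniard.

3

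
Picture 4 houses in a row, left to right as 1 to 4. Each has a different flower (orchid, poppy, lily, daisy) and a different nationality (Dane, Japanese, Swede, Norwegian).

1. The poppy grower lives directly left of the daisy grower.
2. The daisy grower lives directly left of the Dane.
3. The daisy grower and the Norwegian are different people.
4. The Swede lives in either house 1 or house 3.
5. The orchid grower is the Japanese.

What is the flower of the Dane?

lily

The daisy grower is narrowed to house 2 or 3; consider each.
Placing it in house 2 leads to a contradiction, so it's in house 3.
From clue 1, the poppy grower must be in house 2.
From clue 2, the Dane must be in house 4.
The orchid grower is in house 1 (clue 5).
From clue 5, the Japanese must be in house 1.
So house 4 gets lily for flower.
House 2 nationality: only Norwegian fits.
The only nationality still possible for house 3 is Swede.
So: house 1 = orchid/Japanese, house 2 = poppy/Norwegian, house 3 = daisy/Swede, house 4 = lily/Dane.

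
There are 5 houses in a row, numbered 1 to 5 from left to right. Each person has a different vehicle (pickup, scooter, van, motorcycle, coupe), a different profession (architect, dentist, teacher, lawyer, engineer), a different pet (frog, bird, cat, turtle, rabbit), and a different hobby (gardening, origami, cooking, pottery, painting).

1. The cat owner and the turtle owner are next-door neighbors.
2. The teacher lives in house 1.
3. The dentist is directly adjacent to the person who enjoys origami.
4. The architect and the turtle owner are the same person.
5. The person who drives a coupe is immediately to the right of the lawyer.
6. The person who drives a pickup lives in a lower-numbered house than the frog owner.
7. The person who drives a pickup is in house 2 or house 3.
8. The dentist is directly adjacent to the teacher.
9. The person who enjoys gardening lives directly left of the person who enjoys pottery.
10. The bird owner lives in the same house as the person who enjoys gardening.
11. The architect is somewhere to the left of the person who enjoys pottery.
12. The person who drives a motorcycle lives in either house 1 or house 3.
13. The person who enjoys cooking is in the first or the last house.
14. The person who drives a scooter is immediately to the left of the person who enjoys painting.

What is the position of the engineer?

5

By clue 2, the teacher is in house 1.
By clue 8, the dentist is in house 2.
House 5 profession: only engineer fits.
House 1 pet: only rabbit fits.
So house 2 gets cat for pet.
House 5's pet must be frog (nothing else left).
House 2's hobby must be painting (nothing else left).
Clue 1 places the turtle owner in house 3.
The architect is in house 3 (clue 4).
By clue 14, the person who drives a scooter is in house 1.
That leaves motorcycle as the vehicle for house 3.
The only profession still possible for house 4 is lawyer.
So house 4 gets bird for pet.
Clue 5: the person who drives a coupe is in house 5.
Clue 10 places the person who enjoys gardening in house 4.
So house 2 gets pickup for vehicle.
That leaves van as the vehicle for house 4.
That leaves origami as the hobby for house 3.
So house 5 gets pottery for hobby.
That leaves cooking as the hobby for house 1.
So: house 1 = scooter/teacher/rabbit/cooking, house 2 = pickup/dentist/cat/painting, house 3 = motorcycle/architect/turtle/origami, house 4 = van/lawyer/bird/gardening, house 5 = coupe/engineer/frog/pottery.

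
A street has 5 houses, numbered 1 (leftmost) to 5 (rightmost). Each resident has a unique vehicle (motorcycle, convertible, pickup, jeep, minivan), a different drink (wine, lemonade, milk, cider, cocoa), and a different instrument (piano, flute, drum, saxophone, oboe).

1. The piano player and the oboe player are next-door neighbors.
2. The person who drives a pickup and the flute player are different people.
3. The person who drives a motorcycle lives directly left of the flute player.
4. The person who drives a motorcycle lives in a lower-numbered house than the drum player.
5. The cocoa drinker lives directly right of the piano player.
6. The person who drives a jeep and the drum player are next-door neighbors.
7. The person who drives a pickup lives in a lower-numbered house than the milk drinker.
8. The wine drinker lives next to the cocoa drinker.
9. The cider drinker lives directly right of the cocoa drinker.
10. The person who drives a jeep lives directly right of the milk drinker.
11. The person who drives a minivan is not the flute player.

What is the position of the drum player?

The person who drives a jeep is narrowed to house 3 or 4 or 5; consider each.
Placing it in house 3 and house 4 leads to a contradiction, so it's in house 5.
The drum player is in house 4 (clue 6).
Clue 10 places the milk drinker in house 4.
Clue 9: the cider drinker is in house 3.
From clue 9, the cocoa drinker must be in house 2.
So house 5 gets lemonade for drink.
Clue 5 places the piano player in house 1.
So house 1 gets wine for drink.
That leaves saxophone as the instrument for house 5.
Clue 1 places the oboe player in house 2.
House 3's instrument must be flute (nothing else left).
Clue 3: the person who drives a motorcycle is in house 2.
House 1 vehicle: only pickup fits.
The only vehicle still possible for house 3 is convertible.
House 4's vehicle must be minivan (nothing else left).
So: house 1 = pickup/wine/piano, house 2 = motorcycle/cocoa/oboe, house 3 = convertible/cider/flute, house 4 = minivan/milk/drum, house 5 = jeep/lemonade/saxophone.

4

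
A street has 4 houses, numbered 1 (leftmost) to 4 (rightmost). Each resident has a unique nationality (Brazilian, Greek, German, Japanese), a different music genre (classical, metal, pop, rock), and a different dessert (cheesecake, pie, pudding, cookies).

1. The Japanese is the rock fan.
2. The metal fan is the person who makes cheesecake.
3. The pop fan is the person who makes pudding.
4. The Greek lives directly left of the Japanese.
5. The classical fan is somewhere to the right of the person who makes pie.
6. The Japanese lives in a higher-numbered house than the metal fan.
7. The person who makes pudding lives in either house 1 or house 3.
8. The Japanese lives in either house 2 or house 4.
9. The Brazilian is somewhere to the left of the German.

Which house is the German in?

4

House 4 dessert: only cookies fits.
The Greek is narrowed to house 1 or 3; consider each.
Placing it in house 3 leads to a contradiction, so it's in house 1.
Clue 4: the Japanese is in house 2.
From clue 6, the metal fan must be in house 1.
The only nationality still possible for house 4 is German.
So house 3 gets pop for music genre.
Clue 1: the rock fan is in house 2.
Clue 2: the person who makes cheesecake is in house 1.
By clue 3, the person who makes pudding is in house 3.
That leaves Brazilian as the nationality for house 3.
So house 4 gets classical for music genre.
That leaves pie as the dessert for house 2.
So: house 1 = Greek/metal/cheesecake, house 2 = Japanese/rock/pie, house 3 = Brazilian/pop/pudding, house 4 = German/classical/cookies.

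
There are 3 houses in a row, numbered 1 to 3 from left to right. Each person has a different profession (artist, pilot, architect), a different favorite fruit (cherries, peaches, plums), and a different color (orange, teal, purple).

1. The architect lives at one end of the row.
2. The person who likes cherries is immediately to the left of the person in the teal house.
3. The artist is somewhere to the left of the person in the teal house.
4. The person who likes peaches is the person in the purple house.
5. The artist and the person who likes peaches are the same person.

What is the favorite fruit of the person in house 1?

House 3's favorite fruit must be plums (nothing else left).
The architect is narrowed to house 1 or 3; consider each.
Placing it in house 1 leads to a contradiction, so it's in house 3.
The artist is narrowed to house 1 or 2; consider each.
Placing it in house 2 leads to a contradiction, so it's in house 1.
The person who likes peaches is in house 1 (clue 5).
House 2's profession must be pilot (nothing else left).
The only favorite fruit still possible for house 2 is cherries.
By clue 2, the person in the teal house is in house 3.
The person in the purple house is in house 1 (clue 4).
House 2's color must be orange (nothing else left).
So: house 1 = artist/peaches/purple, house 2 = pilot/cherries/orange, house 3 = architect/plums/teal.

peaches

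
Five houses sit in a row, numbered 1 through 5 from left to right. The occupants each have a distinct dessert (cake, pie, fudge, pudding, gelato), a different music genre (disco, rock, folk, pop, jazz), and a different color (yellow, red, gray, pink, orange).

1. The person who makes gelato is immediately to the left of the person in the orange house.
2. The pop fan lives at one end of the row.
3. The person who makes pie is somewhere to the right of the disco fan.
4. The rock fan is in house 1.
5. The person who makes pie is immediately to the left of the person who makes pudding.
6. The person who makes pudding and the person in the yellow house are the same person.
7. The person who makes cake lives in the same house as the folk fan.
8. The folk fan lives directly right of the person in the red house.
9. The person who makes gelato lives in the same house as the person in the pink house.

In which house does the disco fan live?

Clue 4: the rock fan is in house 1.
That leaves pop as the music genre for house 5.
The person who makes pie is narrowed to house 3 or 4; consider each.
Placing it in house 3 leads to a contradiction, so it's in house 4.
Clue 5: the person who makes pudding is in house 5.
Clue 6: the person in the yellow house is in house 5.
That leaves jazz as the music genre for house 4.
The person who makes cake is narrowed to house 2 or 3; consider each.
Placing it in house 3 leads to a contradiction, so it's in house 2.
Clue 7 places the folk fan in house 2.
From clue 8, the person in the red house must be in house 1.
The only music genre still possible for house 3 is disco.
Clue 9 places the person who makes gelato in house 3.
The person in the pink house is in house 3 (clue 9).
So house 1 gets fudge for dessert.
Clue 1 places the person in the orange house in house 4.
The only color still possible for house 2 is gray.
So: house 1 = fudge/rock/red, house 2 = cake/folk/gray, house 3 = gelato/disco/pink, house 4 = pie/jazz/orange, house 5 = pudding/pop/yellow.

3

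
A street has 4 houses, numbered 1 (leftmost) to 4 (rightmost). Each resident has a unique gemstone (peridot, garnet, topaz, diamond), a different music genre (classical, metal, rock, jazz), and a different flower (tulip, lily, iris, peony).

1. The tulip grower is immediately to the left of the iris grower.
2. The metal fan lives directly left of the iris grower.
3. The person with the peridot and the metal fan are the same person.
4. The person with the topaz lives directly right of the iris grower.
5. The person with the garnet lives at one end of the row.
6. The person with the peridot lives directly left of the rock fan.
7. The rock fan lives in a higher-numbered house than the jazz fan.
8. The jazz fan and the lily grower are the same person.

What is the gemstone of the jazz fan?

garnet

House 4's flower must be peony (nothing else left).
That leaves classical as the music genre for house 4.
So house 3 gets iris for flower.
From clue 1, the tulip grower must be in house 2.
Clue 2: the metal fan is in house 2.
From clue 3, the person with the peridot must be in house 2.
The person with the topaz is in house 4 (clue 4).
The rock fan is in house 3 (clue 6).
That leaves diamond as the gemstone for house 3.
The only music genre still possible for house 1 is jazz.
The only flower still possible for house 1 is lily.
House 1 gemstone: only garnet fits.
So: house 1 = garnet/jazz/lily, house 2 = peridot/metal/tulip, house 3 = diamond/rock/iris, house 4 = topaz/classical/peony.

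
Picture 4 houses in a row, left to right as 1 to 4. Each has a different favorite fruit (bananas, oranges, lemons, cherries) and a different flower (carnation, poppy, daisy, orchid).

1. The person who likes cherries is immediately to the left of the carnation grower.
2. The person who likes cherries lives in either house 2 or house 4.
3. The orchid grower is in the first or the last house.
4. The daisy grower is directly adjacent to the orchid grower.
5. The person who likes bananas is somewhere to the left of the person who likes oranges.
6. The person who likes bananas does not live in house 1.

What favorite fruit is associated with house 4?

oranges

Clue 2: the person who likes cherries is in house 2.
The only favorite fruit still possible for house 1 is lemons.
That leaves oranges as the favorite fruit for house 4.
By clue 1, the carnation grower is in house 3.
So house 3 gets bananas for favorite fruit.
That leaves daisy as the flower for house 2.
By clue 4, the orchid grower is in house 1.
That leaves poppy as the flower for house 4.
So: house 1 = lemons/orchid, house 2 = cherries/daisy, house 3 = bananas/carnation, house 4 = oranges/poppy.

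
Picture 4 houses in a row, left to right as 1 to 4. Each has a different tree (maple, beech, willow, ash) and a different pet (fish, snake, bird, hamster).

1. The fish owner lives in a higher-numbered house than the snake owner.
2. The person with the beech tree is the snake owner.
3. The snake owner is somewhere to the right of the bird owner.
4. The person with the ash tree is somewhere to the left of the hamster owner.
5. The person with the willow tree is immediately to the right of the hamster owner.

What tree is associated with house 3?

That leaves bird as the pet for house 1.
The only pet still possible for house 4 is fish.
The person with the ash tree is narrowed to house 1 or 2; consider each.
Placing it in house 2 leads to a contradiction, so it's in house 1.
The person with the beech tree is narrowed to house 2 or 3; consider each.
Placing it in house 3 leads to a contradiction, so it's in house 2.
Clue 2: the snake owner is in house 2.
House 3's pet must be hamster (nothing else left).
Clue 5 places the person with the willow tree in house 4.
So house 3 gets maple for tree.
So: house 1 = ash/bird, house 2 = beech/snake, house 3 = maple/hamster, house 4 = willow/fish.

maple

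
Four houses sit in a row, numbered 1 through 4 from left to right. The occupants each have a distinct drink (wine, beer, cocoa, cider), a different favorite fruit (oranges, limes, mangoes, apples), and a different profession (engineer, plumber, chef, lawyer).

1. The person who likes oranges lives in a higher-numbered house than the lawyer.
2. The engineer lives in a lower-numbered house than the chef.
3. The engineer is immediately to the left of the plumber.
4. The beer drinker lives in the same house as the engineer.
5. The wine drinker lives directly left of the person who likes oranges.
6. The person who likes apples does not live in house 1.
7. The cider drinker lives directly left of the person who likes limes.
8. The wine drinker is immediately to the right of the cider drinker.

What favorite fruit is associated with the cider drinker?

apples

The only drink still possible for house 4 is cocoa.
House 1 favorite fruit: only mangoes fits.
The cider drinker is narrowed to house 1 or 2; consider each.
Placing it in house 1 leads to a contradiction, so it's in house 2.
By clue 7, the person who likes limes is in house 3.
Clue 8 places the wine drinker in house 3.
House 1 drink: only beer fits.
House 2 favorite fruit: only apples fits.
House 4's favorite fruit must be oranges (nothing else left).
Clue 4: the engineer is in house 1.
The plumber is in house 2 (clue 3).
The only profession still possible for house 3 is lawyer.
House 4's profession must be chef (nothing else left).
So: house 1 = beer/mangoes/engineer, house 2 = cider/apples/plumber, house 3 = wine/limes/lawyer, house 4 = cocoa/oranges/chef.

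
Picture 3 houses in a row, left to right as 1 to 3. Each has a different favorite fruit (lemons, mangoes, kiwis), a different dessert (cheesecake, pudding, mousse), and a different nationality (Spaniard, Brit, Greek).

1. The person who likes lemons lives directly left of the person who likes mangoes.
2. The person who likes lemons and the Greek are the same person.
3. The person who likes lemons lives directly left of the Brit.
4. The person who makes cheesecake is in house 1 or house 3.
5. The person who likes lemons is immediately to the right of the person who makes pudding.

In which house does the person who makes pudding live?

Clue 5: the person who likes lemons is in house 2.
Clue 5: the person who makes pudding is in house 1.
House 1 favorite fruit: only kiwis fits.
House 3 favorite fruit: only mangoes fits.
That leaves mousse as the dessert for house 2.
The only dessert still possible for house 3 is cheesecake.
From clue 2, the Greek must be in house 2.
Clue 3 places the Brit in house 3.
House 1's nationality must be Spaniard (nothing else left).
So: house 1 = kiwis/pudding/Spaniard, house 2 = lemons/mousse/Greek, house 3 = mangoes/cheesecake/Brit.

1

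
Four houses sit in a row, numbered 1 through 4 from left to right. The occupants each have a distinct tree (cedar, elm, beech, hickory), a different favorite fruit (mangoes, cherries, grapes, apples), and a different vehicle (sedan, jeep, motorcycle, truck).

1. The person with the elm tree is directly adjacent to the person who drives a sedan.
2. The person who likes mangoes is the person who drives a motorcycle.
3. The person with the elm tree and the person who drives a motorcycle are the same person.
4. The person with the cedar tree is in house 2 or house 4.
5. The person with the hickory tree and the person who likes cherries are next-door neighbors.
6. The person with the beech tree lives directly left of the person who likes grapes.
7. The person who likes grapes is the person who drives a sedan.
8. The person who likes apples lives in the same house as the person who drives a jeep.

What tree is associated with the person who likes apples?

The person with the cedar tree is narrowed to house 2 or 4; consider each.
Placing it in house 2 leads to a contradiction, so it's in house 4.
The person with the beech tree is narrowed to house 1 or 2 or 3; consider each.
Placing it in house 2 and house 3 leads to a contradiction, so it's in house 1.
By clue 6, the person who likes grapes is in house 2.
The person who drives a sedan is in house 2 (clue 7).
Clue 1: the person with the elm tree is in house 3.
From clue 3, the person who drives a motorcycle must be in house 3.
House 2 tree: only hickory fits.
By clue 2, the person who likes mangoes is in house 3.
The only favorite fruit still possible for house 1 is cherries.
That leaves apples as the favorite fruit for house 4.
By clue 8, the person who drives a jeep is in house 4.
That leaves truck as the vehicle for house 1.
So: house 1 = beech/cherries/truck, house 2 = hickory/grapes/sedan, house 3 = elm/mangoes/motorcycle, house 4 = cedar/apples/jeep.

cedar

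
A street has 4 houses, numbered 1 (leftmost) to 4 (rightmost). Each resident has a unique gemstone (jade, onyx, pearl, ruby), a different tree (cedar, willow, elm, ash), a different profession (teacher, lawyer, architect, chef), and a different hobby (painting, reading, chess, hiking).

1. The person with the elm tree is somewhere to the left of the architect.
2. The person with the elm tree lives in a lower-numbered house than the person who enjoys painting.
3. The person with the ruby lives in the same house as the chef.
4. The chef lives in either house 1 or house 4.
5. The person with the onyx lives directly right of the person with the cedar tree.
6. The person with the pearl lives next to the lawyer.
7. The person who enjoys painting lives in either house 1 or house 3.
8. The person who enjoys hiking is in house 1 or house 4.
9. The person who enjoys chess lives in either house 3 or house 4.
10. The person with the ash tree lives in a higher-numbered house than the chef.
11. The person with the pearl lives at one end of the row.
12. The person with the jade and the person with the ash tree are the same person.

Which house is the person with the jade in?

3

Clue 7 places the person who enjoys painting in house 3.
Clue 10 places the chef in house 1.
House 1 hobby: only hiking fits.
So house 2 gets reading for hobby.
House 4's hobby must be chess (nothing else left).
Clue 3 places the person with the ruby in house 1.
From clue 6, the lawyer must be in house 3.
So house 4 gets pearl for gemstone.
That leaves willow as the tree for house 4.
The only tree still possible for house 3 is ash.
Clue 12: the person with the jade is in house 3.
That leaves onyx as the gemstone for house 2.
The person with the cedar tree is in house 1 (clue 5).
That leaves elm as the tree for house 2.
From clue 1, the architect must be in house 4.
That leaves teacher as the profession for house 2.
So: house 1 = ruby/cedar/chef/hiking, house 2 = onyx/elm/teacher/reading, house 3 = jade/ash/lawyer/painting, house 4 = pearl/willow/architect/chess.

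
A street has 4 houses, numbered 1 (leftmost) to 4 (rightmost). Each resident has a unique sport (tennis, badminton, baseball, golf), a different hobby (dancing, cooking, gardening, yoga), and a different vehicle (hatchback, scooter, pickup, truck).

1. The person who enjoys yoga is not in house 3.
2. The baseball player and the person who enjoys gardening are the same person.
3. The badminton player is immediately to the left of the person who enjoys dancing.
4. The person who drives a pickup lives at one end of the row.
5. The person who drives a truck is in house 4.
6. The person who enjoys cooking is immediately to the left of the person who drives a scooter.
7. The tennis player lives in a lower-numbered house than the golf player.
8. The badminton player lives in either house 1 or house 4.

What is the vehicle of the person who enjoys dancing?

scooter

Clue 5 places the person who drives a truck in house 4.
Clue 8 places the badminton player in house 1.
By clue 3, the person who enjoys dancing is in house 2.
The only hobby still possible for house 1 is cooking.
That leaves gardening as the hobby for house 3.
That leaves yoga as the hobby for house 4.
House 1 vehicle: only pickup fits.
From clue 2, the baseball player must be in house 3.
Clue 6: the person who drives a scooter is in house 2.
That leaves tennis as the sport for house 2.
House 4's sport must be golf (nothing else left).
House 3's vehicle must be hatchback (nothing else left).
So: house 1 = badminton/cooking/pickup, house 2 = tennis/dancing/scooter, house 3 = baseball/gardening/hatchback, house 4 = golf/yoga/truck.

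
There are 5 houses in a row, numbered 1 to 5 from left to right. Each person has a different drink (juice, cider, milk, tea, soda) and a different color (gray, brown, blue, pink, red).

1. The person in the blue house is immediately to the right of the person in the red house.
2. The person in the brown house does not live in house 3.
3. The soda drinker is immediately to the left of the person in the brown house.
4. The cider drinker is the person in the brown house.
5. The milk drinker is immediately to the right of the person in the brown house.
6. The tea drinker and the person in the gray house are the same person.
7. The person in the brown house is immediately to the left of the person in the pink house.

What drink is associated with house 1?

tea

The cider drinker is narrowed to house 2 or 4; consider each.
Placing it in house 2 leads to a contradiction, so it's in house 4.
Clue 4 places the person in the brown house in house 4.
The milk drinker is in house 5 (clue 5).
The person in the pink house is in house 5 (clue 7).
Clue 3: the soda drinker is in house 3.
That leaves blue as the color for house 3.
From clue 1, the person in the red house must be in house 2.
The only color still possible for house 1 is gray.
Clue 6: the tea drinker is in house 1.
House 2 drink: only juice fits.
So: house 1 = tea/gray, house 2 = juice/red, house 3 = soda/blue, house 4 = cider/brown, house 5 = milk/pink.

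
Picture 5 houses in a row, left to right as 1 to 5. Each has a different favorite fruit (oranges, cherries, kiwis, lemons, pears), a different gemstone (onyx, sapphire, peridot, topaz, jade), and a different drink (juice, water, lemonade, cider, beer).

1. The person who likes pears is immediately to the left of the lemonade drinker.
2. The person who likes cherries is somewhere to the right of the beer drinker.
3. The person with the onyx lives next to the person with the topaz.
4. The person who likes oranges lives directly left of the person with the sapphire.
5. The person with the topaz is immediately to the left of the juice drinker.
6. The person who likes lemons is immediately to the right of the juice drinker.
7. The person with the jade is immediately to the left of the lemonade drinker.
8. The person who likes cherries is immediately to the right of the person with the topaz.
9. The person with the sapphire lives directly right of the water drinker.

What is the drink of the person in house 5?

cider

The person who likes cherries is narrowed to house 2 or 3 or 4; consider each.
Placing it in house 2 and house 3 leads to a contradiction, so it's in house 4.
The person with the topaz is in house 3 (clue 8).
Clue 5 places the juice drinker in house 4.
The person who likes lemons is in house 5 (clue 6).
So house 5 gets peridot for gemstone.
House 5 drink: only cider fits.
So house 1 gets jade for gemstone.
By clue 7, the lemonade drinker is in house 2.
From clue 1, the person who likes pears must be in house 1.
House 2's favorite fruit must be kiwis (nothing else left).
That leaves oranges as the favorite fruit for house 3.
Clue 4 places the person with the sapphire in house 4.
Clue 9 places the water drinker in house 3.
The only gemstone still possible for house 2 is onyx.
So house 1 gets beer for drink.
So: house 1 = pears/jade/beer, house 2 = kiwis/onyx/lemonade, house 3 = oranges/topaz/water, house 4 = cherries/sapphire/juice, house 5 = lemons/peridot/cider.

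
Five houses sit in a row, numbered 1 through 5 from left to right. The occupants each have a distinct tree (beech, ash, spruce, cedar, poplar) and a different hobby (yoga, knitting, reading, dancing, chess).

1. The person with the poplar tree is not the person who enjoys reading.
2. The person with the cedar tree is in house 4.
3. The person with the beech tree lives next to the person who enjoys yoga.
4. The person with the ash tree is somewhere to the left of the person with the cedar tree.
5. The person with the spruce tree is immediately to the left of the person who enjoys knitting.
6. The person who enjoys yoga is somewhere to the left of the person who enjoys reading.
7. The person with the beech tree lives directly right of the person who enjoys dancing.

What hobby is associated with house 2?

From clue 2, the person with the cedar tree must be in house 4.
The person with the ash tree is narrowed to house 1 or 2 or 3; consider each.
Placing it in house 1 and house 2 leads to a contradiction, so it's in house 3.
The person with the beech tree is narrowed to house 2 or 5; consider each.
Placing it in house 5 leads to a contradiction, so it's in house 2.
Clue 7 places the person who enjoys dancing in house 1.
House 1's tree must be spruce (nothing else left).
House 5 tree: only poplar fits.
Clue 5: the person who enjoys knitting is in house 2.
The person who enjoys reading is in house 4 (clue 6).
The only hobby still possible for house 3 is yoga.
That leaves chess as the hobby for house 5.
So: house 1 = spruce/dancing, house 2 = beech/knitting, house 3 = ash/yoga, house 4 = cedar/reading, house 5 = poplar/chess.

knitting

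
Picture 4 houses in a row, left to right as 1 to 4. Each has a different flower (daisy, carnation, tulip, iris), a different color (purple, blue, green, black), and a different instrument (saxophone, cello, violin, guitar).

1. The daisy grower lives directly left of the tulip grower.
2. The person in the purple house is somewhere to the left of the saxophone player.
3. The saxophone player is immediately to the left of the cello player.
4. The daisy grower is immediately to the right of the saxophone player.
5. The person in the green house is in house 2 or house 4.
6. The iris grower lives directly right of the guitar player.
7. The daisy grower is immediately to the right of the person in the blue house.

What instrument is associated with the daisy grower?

The daisy grower is in house 3 (clue 4).
From clue 4, the saxophone player must be in house 2.
The person in the blue house is in house 2 (clue 7).
That leaves carnation as the flower for house 1.
House 4 color: only green fits.
By clue 1, the tulip grower is in house 4.
The person in the purple house is in house 1 (clue 2).
The cello player is in house 3 (clue 3).
The only flower still possible for house 2 is iris.
House 3 color: only black fits.
That leaves guitar as the instrument for house 1.
The only instrument still possible for house 4 is violin.
So: house 1 = carnation/purple/guitar, house 2 = iris/blue/saxophone, house 3 = daisy/black/cello, house 4 = tulip/green/violin.

cello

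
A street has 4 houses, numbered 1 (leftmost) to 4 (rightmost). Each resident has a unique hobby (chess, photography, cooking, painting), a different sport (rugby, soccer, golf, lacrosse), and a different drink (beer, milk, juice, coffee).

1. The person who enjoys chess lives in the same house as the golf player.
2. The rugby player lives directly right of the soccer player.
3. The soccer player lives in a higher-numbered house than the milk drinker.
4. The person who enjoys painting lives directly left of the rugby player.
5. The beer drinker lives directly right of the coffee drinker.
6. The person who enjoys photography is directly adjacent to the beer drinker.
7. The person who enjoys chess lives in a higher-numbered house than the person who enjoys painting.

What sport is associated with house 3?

rugby

The only sport still possible for house 1 is lacrosse.
The only sport still possible for house 2 is soccer.
From clue 2, the rugby player must be in house 3.
By clue 3, the milk drinker is in house 1.
The person who enjoys painting is in house 2 (clue 4).
The only sport still possible for house 4 is golf.
From clue 1, the person who enjoys chess must be in house 4.
So house 1 gets cooking for hobby.
That leaves photography as the hobby for house 3.
Clue 6: the beer drinker is in house 4.
From clue 5, the coffee drinker must be in house 3.
House 2's drink must be juice (nothing else left).
So: house 1 = cooking/lacrosse/milk, house 2 = painting/soccer/juice, house 3 = photography/rugby/coffee, house 4 = chess/golf/beer.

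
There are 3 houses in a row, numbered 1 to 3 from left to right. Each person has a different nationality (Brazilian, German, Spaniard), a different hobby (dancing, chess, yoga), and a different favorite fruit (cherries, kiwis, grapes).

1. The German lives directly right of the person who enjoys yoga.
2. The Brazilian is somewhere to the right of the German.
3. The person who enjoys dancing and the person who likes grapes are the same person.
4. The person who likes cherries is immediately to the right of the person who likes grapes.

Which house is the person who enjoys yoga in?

Clue 2: the Brazilian is in house 3.
The German is in house 2 (clue 2).
House 1's nationality must be Spaniard (nothing else left).
Clue 1: the person who enjoys yoga is in house 1.
The only hobby still possible for house 3 is chess.
Clue 3 places the person who likes grapes in house 2.
Clue 4: the person who likes cherries is in house 3.
So house 2 gets dancing for hobby.
So house 1 gets kiwis for favorite fruit.
So: house 1 = Spaniard/yoga/kiwis, house 2 = German/dancing/grapes, house 3 = Brazilian/chess/cherries.

1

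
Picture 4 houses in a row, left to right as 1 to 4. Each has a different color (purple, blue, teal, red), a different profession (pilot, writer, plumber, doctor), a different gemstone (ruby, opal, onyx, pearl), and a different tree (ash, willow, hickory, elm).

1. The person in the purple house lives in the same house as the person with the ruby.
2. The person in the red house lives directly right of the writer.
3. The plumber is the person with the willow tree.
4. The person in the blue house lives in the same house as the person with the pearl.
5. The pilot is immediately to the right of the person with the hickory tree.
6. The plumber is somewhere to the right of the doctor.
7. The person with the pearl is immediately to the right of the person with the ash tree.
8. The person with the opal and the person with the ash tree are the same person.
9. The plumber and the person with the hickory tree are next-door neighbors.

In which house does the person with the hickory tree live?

The person in the blue house is narrowed to house 2 or 3 or 4; consider each.
Placing it in house 3 and house 4 leads to a contradiction, so it's in house 2.
Clue 4: the person with the pearl is in house 2.
The person with the ash tree is in house 1 (clue 7).
By clue 8, the person with the opal is in house 1.
House 1 color: only teal fits.
That leaves doctor as the profession for house 1.
The person in the purple house is narrowed to house 3 or 4; consider each.
Placing it in house 4 leads to a contradiction, so it's in house 3.
The person with the ruby is in house 3 (clue 1).
So house 4 gets red for color.
House 4 gemstone: only onyx fits.
Clue 2 places the writer in house 3.
So house 2 gets plumber for profession.
So house 4 gets pilot for profession.
The person with the willow tree is in house 2 (clue 3).
By clue 5, the person with the hickory tree is in house 3.
House 4's tree must be elm (nothing else left).
So: house 1 = teal/doctor/opal/ash, house 2 = blue/plumber/pearl/willow, house 3 = purple/writer/ruby/hickory, house 4 = red/pilot/onyx/elm.

3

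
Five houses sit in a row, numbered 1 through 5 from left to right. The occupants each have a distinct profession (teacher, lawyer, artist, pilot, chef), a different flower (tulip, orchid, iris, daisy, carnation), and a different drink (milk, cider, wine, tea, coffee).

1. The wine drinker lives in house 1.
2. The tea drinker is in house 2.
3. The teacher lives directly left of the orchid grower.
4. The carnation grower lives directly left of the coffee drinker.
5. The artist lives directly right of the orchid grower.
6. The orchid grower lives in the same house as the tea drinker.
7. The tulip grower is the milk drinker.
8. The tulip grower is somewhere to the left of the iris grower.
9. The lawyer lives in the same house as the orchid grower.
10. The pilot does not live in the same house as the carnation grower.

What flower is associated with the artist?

Clue 1 places the wine drinker in house 1.
From clue 2, the tea drinker must be in house 2.
By clue 6, the orchid grower is in house 2.
Clue 9 places the lawyer in house 2.
The teacher is in house 1 (clue 3).
From clue 5, the artist must be in house 3.
The only flower still possible for house 1 is daisy.
That leaves iris as the flower for house 5.
The chef is narrowed to house 4 or 5; consider each.
Placing it in house 5 leads to a contradiction, so it's in house 4.
House 5's profession must be pilot (nothing else left).
The carnation grower is narrowed to house 3 or 4; consider each.
Placing it in house 3 leads to a contradiction, so it's in house 4.
From clue 4, the coffee drinker must be in house 5.
House 3's flower must be tulip (nothing else left).
By clue 7, the milk drinker is in house 3.
The only drink still possible for house 4 is cider.
So: house 1 = teacher/daisy/wine, house 2 = lawyer/orchid/tea, house 3 = artist/tulip/milk, house 4 = chef/carnation/cider, house 5 = pilot/iris/coffee.

tulip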